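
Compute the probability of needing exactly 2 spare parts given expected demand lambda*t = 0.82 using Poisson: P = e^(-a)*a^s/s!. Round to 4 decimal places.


a = 0.82, s = 2
e^(-a) = e^(-0.82) = 0.4404
a^s = 0.82^2 = 0.6724
s! = 2
P = 0.4404 * 0.6724 / 2
P = 0.1481

0.1481


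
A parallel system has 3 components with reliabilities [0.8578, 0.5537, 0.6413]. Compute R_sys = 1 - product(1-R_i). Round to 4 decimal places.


Components: [0.8578, 0.5537, 0.6413]
(1 - 0.8578) = 0.1422, running product = 0.1422
(1 - 0.5537) = 0.4463, running product = 0.0635
(1 - 0.6413) = 0.3587, running product = 0.0228
Product of (1-R_i) = 0.0228
R_sys = 1 - 0.0228 = 0.9772

0.9772


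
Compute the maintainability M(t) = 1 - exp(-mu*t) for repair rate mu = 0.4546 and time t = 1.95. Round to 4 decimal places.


mu = 0.4546, t = 1.95
mu * t = 0.4546 * 1.95 = 0.8865
exp(-0.8865) = 0.4121
M(t) = 1 - 0.4121
M(t) = 0.5879

0.5879


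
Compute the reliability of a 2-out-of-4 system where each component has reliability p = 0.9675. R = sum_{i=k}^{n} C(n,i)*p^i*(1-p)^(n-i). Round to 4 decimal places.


k = 2, n = 4, p = 0.9675
i=2: C(4,2)=6 * 0.9675^2 * 0.0325^2 = 0.0059
i=3: C(4,3)=4 * 0.9675^3 * 0.0325^1 = 0.1177
i=4: C(4,4)=1 * 0.9675^4 * 0.0325^0 = 0.8762
R = sum of terms = 0.9999

0.9999


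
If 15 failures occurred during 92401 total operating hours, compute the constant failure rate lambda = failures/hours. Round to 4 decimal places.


failures = 15
total_hours = 92401
lambda = 15 / 92401
lambda = 0.0002

0.0002


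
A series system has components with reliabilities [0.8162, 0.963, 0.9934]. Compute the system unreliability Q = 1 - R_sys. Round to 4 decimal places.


Components: [0.8162, 0.963, 0.9934]
After component 1: product = 0.8162
After component 2: product = 0.786
After component 3: product = 0.7808
R_sys = 0.7808
Q = 1 - 0.7808 = 0.2192

0.2192


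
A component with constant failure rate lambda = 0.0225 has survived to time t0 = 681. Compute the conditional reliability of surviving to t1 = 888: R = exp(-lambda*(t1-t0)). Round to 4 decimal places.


lambda = 0.0225
t0 = 681, t1 = 888
t1 - t0 = 207
lambda * (t1-t0) = 0.0225 * 207 = 4.6575
R = exp(-4.6575)
R = 0.0095

0.0095


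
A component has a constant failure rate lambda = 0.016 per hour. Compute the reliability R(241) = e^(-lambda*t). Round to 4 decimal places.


lambda = 0.016
t = 241
lambda * t = 3.856
R(t) = e^(-3.856)
R(t) = 0.0212

0.0212


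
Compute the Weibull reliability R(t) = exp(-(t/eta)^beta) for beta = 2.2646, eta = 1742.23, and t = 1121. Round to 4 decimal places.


beta = 2.2646, eta = 1742.23, t = 1121
t/eta = 1121 / 1742.23 = 0.6434
(t/eta)^beta = 0.6434^2.2646 = 0.3684
R(t) = exp(-0.3684)
R(t) = 0.6918

0.6918


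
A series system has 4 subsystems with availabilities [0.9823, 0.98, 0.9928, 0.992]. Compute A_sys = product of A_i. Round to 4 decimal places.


Subsystems: [0.9823, 0.98, 0.9928, 0.992]
After subsystem 1 (A=0.9823): product = 0.9823
After subsystem 2 (A=0.98): product = 0.9627
After subsystem 3 (A=0.9928): product = 0.9557
After subsystem 4 (A=0.992): product = 0.9481
A_sys = 0.9481

0.9481


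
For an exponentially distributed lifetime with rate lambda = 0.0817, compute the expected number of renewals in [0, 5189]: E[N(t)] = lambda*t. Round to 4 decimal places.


lambda = 0.0817
t = 5189
E[N(t)] = lambda * t
E[N(t)] = 0.0817 * 5189
E[N(t)] = 423.9413

423.9413


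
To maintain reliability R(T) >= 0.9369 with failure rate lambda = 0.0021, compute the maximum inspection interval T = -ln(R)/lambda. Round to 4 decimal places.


R_target = 0.9369
lambda = 0.0021
-ln(0.9369) = 0.0652
T = 0.0652 / 0.0021
T = 31.0375

31.0375


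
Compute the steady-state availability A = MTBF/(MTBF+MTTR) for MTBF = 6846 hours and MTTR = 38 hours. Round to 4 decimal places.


MTBF = 6846
MTTR = 38
MTBF + MTTR = 6884
A = 6846 / 6884
A = 0.9945

0.9945


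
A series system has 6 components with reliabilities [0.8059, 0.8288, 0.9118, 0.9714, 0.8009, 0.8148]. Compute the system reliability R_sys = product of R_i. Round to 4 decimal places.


Components: [0.8059, 0.8288, 0.9118, 0.9714, 0.8009, 0.8148]
After component 1 (R=0.8059): product = 0.8059
After component 2 (R=0.8288): product = 0.6679
After component 3 (R=0.9118): product = 0.609
After component 4 (R=0.9714): product = 0.5916
After component 5 (R=0.8009): product = 0.4738
After component 6 (R=0.8148): product = 0.3861
R_sys = 0.3861

0.3861


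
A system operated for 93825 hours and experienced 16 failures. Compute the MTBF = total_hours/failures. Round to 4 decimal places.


total_hours = 93825
failures = 16
MTBF = 93825 / 16
MTBF = 5864.0625

5864.0625


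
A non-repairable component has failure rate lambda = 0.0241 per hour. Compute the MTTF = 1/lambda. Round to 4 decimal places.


lambda = 0.0241
MTTF = 1 / 0.0241
MTTF = 41.4938

41.4938


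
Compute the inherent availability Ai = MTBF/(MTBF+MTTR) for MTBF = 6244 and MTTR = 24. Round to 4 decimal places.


MTBF = 6244
MTTR = 24
MTBF + MTTR = 6268
Ai = 6244 / 6268
Ai = 0.9962

0.9962


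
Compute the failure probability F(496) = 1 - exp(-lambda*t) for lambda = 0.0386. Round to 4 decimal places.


lambda = 0.0386, t = 496
lambda * t = 19.1456
exp(-19.1456) = 0.0
F(t) = 1 - 0.0
F(t) = 1.0

1.0


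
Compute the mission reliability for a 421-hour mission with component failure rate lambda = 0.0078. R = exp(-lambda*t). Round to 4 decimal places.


lambda = 0.0078
mission_time = 421
lambda * t = 0.0078 * 421 = 3.2838
R = exp(-3.2838)
R = 0.0375

0.0375


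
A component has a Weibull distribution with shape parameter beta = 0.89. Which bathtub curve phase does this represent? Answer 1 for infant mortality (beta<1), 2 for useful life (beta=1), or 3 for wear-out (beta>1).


beta = 0.89
Compare beta to 1:
beta < 1 => infant mortality (phase 1)
beta = 1 => useful life (phase 2)
beta > 1 => wear-out (phase 3)
Since beta = 0.89, this is infant mortality (decreasing failure rate)
Phase = 1

1


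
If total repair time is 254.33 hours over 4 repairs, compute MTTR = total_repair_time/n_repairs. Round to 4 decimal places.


total_repair_time = 254.33
n_repairs = 4
MTTR = 254.33 / 4
MTTR = 63.5825

63.5825


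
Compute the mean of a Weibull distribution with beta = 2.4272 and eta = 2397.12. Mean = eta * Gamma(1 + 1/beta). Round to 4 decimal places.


beta = 2.4272, eta = 2397.12
1/beta = 0.412
1 + 1/beta = 1.412
Gamma(1.412) = 0.8867
Mean = 2397.12 * 0.8867
Mean = 2125.4683

2125.4683


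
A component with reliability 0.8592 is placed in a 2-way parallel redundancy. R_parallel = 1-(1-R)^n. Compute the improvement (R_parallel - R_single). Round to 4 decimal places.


R_single = 0.8592, n = 2
1 - R_single = 0.1408
(1 - R_single)^n = 0.1408^2 = 0.0198
R_parallel = 1 - 0.0198 = 0.9802
Improvement = 0.9802 - 0.8592
Improvement = 0.121

0.121


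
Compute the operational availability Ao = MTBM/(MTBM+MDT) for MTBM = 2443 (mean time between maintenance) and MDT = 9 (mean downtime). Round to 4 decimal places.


MTBM = 2443
MDT = 9
MTBM + MDT = 2452
Ao = 2443 / 2452
Ao = 0.9963

0.9963


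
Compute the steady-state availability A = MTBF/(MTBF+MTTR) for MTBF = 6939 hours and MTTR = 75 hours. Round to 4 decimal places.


MTBF = 6939
MTTR = 75
MTBF + MTTR = 7014
A = 6939 / 7014
A = 0.9893

0.9893


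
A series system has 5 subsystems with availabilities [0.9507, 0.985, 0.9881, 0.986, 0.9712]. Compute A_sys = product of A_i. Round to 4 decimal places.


Subsystems: [0.9507, 0.985, 0.9881, 0.986, 0.9712]
After subsystem 1 (A=0.9507): product = 0.9507
After subsystem 2 (A=0.985): product = 0.9364
After subsystem 3 (A=0.9881): product = 0.9253
After subsystem 4 (A=0.986): product = 0.9123
After subsystem 5 (A=0.9712): product = 0.8861
A_sys = 0.8861

0.8861


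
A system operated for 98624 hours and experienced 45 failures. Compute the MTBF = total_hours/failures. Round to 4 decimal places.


total_hours = 98624
failures = 45
MTBF = 98624 / 45
MTBF = 2191.6444

2191.6444


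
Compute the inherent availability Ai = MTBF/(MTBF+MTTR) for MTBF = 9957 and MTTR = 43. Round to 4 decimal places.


MTBF = 9957
MTTR = 43
MTBF + MTTR = 10000
Ai = 9957 / 10000
Ai = 0.9957

0.9957


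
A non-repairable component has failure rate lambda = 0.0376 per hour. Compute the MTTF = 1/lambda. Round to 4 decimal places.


lambda = 0.0376
MTTF = 1 / 0.0376
MTTF = 26.5957

26.5957


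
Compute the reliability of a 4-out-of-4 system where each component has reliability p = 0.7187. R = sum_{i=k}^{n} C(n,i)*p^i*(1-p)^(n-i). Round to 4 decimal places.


k = 4, n = 4, p = 0.7187
i=4: C(4,4)=1 * 0.7187^4 * 0.2813^0 = 0.2668
R = sum of terms = 0.2668

0.2668


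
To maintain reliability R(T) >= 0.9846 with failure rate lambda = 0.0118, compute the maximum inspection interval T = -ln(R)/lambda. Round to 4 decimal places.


R_target = 0.9846
lambda = 0.0118
-ln(0.9846) = 0.0155
T = 0.0155 / 0.0118
T = 1.3152

1.3152


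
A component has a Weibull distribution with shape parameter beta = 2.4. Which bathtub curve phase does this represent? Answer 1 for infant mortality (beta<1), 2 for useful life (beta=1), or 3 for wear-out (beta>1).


beta = 2.4
Compare beta to 1:
beta < 1 => infant mortality (phase 1)
beta = 1 => useful life (phase 2)
beta > 1 => wear-out (phase 3)
Since beta = 2.4, this is wear-out (increasing failure rate)
Phase = 3

3


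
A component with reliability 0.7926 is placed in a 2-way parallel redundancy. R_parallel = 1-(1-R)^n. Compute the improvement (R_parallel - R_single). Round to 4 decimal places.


R_single = 0.7926, n = 2
1 - R_single = 0.2074
(1 - R_single)^n = 0.2074^2 = 0.043
R_parallel = 1 - 0.043 = 0.957
Improvement = 0.957 - 0.7926
Improvement = 0.1644

0.1644


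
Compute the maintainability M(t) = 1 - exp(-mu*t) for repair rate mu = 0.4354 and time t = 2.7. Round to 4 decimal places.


mu = 0.4354, t = 2.7
mu * t = 0.4354 * 2.7 = 1.1756
exp(-1.1756) = 0.3086
M(t) = 1 - 0.3086
M(t) = 0.6914

0.6914


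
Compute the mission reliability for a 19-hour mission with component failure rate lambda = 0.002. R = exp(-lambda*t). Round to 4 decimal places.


lambda = 0.002
mission_time = 19
lambda * t = 0.002 * 19 = 0.038
R = exp(-0.038)
R = 0.9627

0.9627


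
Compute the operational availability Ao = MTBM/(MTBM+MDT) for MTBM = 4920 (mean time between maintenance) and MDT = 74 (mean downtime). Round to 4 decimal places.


MTBM = 4920
MDT = 74
MTBM + MDT = 4994
Ao = 4920 / 4994
Ao = 0.9852

0.9852


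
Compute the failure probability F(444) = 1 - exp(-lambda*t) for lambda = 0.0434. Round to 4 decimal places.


lambda = 0.0434, t = 444
lambda * t = 19.2696
exp(-19.2696) = 0.0
F(t) = 1 - 0.0
F(t) = 1.0

1.0


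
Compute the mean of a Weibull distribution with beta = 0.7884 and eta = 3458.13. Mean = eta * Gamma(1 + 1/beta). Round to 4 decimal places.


beta = 0.7884, eta = 3458.13
1/beta = 1.2684
1 + 1/beta = 2.2684
Gamma(2.2684) = 1.1451
Mean = 3458.13 * 1.1451
Mean = 3959.9196

3959.9196


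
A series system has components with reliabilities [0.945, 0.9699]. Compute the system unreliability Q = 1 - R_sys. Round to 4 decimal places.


Components: [0.945, 0.9699]
After component 1: product = 0.945
After component 2: product = 0.9166
R_sys = 0.9166
Q = 1 - 0.9166 = 0.0834

0.0834


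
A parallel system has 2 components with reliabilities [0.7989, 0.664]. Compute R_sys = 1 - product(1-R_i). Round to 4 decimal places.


Components: [0.7989, 0.664]
(1 - 0.7989) = 0.2011, running product = 0.2011
(1 - 0.664) = 0.336, running product = 0.0676
Product of (1-R_i) = 0.0676
R_sys = 1 - 0.0676 = 0.9324

0.9324


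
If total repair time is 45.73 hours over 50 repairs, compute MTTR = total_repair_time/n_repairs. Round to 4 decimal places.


total_repair_time = 45.73
n_repairs = 50
MTTR = 45.73 / 50
MTTR = 0.9146

0.9146


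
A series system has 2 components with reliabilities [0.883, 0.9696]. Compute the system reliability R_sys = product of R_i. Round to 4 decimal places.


Components: [0.883, 0.9696]
After component 1 (R=0.883): product = 0.883
After component 2 (R=0.9696): product = 0.8562
R_sys = 0.8562

0.8562


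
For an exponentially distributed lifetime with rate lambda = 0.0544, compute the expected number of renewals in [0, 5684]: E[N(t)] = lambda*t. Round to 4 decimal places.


lambda = 0.0544
t = 5684
E[N(t)] = lambda * t
E[N(t)] = 0.0544 * 5684
E[N(t)] = 309.2096

309.2096


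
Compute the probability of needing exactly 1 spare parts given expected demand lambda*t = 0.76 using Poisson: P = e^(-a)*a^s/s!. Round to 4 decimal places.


a = 0.76, s = 1
e^(-a) = e^(-0.76) = 0.4677
a^s = 0.76^1 = 0.76
s! = 1
P = 0.4677 * 0.76 / 1
P = 0.3554

0.3554


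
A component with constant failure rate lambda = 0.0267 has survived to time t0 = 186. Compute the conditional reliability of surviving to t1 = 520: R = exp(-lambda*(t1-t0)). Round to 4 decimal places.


lambda = 0.0267
t0 = 186, t1 = 520
t1 - t0 = 334
lambda * (t1-t0) = 0.0267 * 334 = 8.9178
R = exp(-8.9178)
R = 0.0001

0.0001


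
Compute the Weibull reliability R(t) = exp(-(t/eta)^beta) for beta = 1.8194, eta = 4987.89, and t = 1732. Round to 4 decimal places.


beta = 1.8194, eta = 4987.89, t = 1732
t/eta = 1732 / 4987.89 = 0.3472
(t/eta)^beta = 0.3472^1.8194 = 0.146
R(t) = exp(-0.146)
R(t) = 0.8642

0.8642


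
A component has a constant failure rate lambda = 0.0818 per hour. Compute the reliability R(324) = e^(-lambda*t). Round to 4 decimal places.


lambda = 0.0818
t = 324
lambda * t = 26.5032
R(t) = e^(-26.5032)
R(t) = 0.0

0.0


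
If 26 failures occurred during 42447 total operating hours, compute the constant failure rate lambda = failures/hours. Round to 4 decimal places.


failures = 26
total_hours = 42447
lambda = 26 / 42447
lambda = 0.0006

0.0006


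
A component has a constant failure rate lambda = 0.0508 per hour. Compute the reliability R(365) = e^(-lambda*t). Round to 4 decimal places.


lambda = 0.0508
t = 365
lambda * t = 18.542
R(t) = e^(-18.542)
R(t) = 0.0

0.0


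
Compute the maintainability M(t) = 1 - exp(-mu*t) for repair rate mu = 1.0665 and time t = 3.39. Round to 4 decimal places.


mu = 1.0665, t = 3.39
mu * t = 1.0665 * 3.39 = 3.6154
exp(-3.6154) = 0.0269
M(t) = 1 - 0.0269
M(t) = 0.9731

0.9731


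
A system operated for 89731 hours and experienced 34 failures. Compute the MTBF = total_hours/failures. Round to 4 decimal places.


total_hours = 89731
failures = 34
MTBF = 89731 / 34
MTBF = 2639.1471

2639.1471


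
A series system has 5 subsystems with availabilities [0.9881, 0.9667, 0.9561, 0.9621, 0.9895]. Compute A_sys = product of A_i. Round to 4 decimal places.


Subsystems: [0.9881, 0.9667, 0.9561, 0.9621, 0.9895]
After subsystem 1 (A=0.9881): product = 0.9881
After subsystem 2 (A=0.9667): product = 0.9552
After subsystem 3 (A=0.9561): product = 0.9133
After subsystem 4 (A=0.9621): product = 0.8787
After subsystem 5 (A=0.9895): product = 0.8694
A_sys = 0.8694

0.8694


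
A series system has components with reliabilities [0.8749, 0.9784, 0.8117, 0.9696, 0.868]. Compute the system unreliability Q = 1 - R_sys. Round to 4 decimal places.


Components: [0.8749, 0.9784, 0.8117, 0.9696, 0.868]
After component 1: product = 0.8749
After component 2: product = 0.856
After component 3: product = 0.6948
After component 4: product = 0.6737
After component 5: product = 0.5848
R_sys = 0.5848
Q = 1 - 0.5848 = 0.4152

0.4152


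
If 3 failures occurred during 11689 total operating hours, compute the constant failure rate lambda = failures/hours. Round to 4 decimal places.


failures = 3
total_hours = 11689
lambda = 3 / 11689
lambda = 0.0003

0.0003


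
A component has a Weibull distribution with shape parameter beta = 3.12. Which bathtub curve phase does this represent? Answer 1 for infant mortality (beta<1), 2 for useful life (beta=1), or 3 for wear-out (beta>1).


beta = 3.12
Compare beta to 1:
beta < 1 => infant mortality (phase 1)
beta = 1 => useful life (phase 2)
beta > 1 => wear-out (phase 3)
Since beta = 3.12, this is wear-out (increasing failure rate)
Phase = 3

3


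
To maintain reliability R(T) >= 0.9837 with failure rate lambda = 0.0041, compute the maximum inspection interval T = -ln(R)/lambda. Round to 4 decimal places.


R_target = 0.9837
lambda = 0.0041
-ln(0.9837) = 0.0164
T = 0.0164 / 0.0041
T = 4.0084

4.0084


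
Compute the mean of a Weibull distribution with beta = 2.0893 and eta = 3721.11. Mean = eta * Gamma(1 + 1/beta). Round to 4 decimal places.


beta = 2.0893, eta = 3721.11
1/beta = 0.4786
1 + 1/beta = 1.4786
Gamma(1.4786) = 0.8857
Mean = 3721.11 * 0.8857
Mean = 3295.8852

3295.8852


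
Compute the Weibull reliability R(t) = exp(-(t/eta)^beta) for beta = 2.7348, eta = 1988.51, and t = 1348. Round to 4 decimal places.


beta = 2.7348, eta = 1988.51, t = 1348
t/eta = 1348 / 1988.51 = 0.6779
(t/eta)^beta = 0.6779^2.7348 = 0.3454
R(t) = exp(-0.3454)
R(t) = 0.708

0.708


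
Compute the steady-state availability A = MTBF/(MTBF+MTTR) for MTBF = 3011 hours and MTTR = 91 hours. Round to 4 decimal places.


MTBF = 3011
MTTR = 91
MTBF + MTTR = 3102
A = 3011 / 3102
A = 0.9707

0.9707


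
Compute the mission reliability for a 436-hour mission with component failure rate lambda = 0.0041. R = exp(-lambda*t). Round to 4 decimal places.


lambda = 0.0041
mission_time = 436
lambda * t = 0.0041 * 436 = 1.7876
R = exp(-1.7876)
R = 0.1674

0.1674


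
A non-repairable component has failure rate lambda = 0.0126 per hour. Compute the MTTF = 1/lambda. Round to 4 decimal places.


lambda = 0.0126
MTTF = 1 / 0.0126
MTTF = 79.3651

79.3651


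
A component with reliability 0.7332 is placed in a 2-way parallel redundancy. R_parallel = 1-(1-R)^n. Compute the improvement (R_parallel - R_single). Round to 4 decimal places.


R_single = 0.7332, n = 2
1 - R_single = 0.2668
(1 - R_single)^n = 0.2668^2 = 0.0712
R_parallel = 1 - 0.0712 = 0.9288
Improvement = 0.9288 - 0.7332
Improvement = 0.1956

0.1956


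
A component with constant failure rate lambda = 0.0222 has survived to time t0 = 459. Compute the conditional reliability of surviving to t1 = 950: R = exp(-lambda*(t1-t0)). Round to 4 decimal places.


lambda = 0.0222
t0 = 459, t1 = 950
t1 - t0 = 491
lambda * (t1-t0) = 0.0222 * 491 = 10.9002
R = exp(-10.9002)
R = 0.0

0.0


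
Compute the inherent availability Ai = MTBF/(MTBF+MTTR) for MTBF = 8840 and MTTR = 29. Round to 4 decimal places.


MTBF = 8840
MTTR = 29
MTBF + MTTR = 8869
Ai = 8840 / 8869
Ai = 0.9967

0.9967


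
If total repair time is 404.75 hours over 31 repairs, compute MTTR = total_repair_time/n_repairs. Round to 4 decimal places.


total_repair_time = 404.75
n_repairs = 31
MTTR = 404.75 / 31
MTTR = 13.0565

13.0565


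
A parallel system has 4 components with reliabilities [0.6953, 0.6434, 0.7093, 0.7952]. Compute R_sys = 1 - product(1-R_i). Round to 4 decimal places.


Components: [0.6953, 0.6434, 0.7093, 0.7952]
(1 - 0.6953) = 0.3047, running product = 0.3047
(1 - 0.6434) = 0.3566, running product = 0.1087
(1 - 0.7093) = 0.2907, running product = 0.0316
(1 - 0.7952) = 0.2048, running product = 0.0065
Product of (1-R_i) = 0.0065
R_sys = 1 - 0.0065 = 0.9935

0.9935


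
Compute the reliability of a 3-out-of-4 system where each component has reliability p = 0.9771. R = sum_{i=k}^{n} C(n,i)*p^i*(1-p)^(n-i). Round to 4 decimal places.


k = 3, n = 4, p = 0.9771
i=3: C(4,3)=4 * 0.9771^3 * 0.0229^1 = 0.0855
i=4: C(4,4)=1 * 0.9771^4 * 0.0229^0 = 0.9115
R = sum of terms = 0.9969

0.9969


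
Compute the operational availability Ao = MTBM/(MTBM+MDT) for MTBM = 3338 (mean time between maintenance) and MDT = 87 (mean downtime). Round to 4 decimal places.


MTBM = 3338
MDT = 87
MTBM + MDT = 3425
Ao = 3338 / 3425
Ao = 0.9746

0.9746


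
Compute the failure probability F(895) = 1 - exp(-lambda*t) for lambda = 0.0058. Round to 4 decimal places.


lambda = 0.0058, t = 895
lambda * t = 5.191
exp(-5.191) = 0.0056
F(t) = 1 - 0.0056
F(t) = 0.9944

0.9944


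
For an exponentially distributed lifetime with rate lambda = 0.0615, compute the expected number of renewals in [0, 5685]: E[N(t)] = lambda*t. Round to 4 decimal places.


lambda = 0.0615
t = 5685
E[N(t)] = lambda * t
E[N(t)] = 0.0615 * 5685
E[N(t)] = 349.6275

349.6275


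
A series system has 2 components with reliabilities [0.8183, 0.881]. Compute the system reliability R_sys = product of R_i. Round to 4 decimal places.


Components: [0.8183, 0.881]
After component 1 (R=0.8183): product = 0.8183
After component 2 (R=0.881): product = 0.7209
R_sys = 0.7209

0.7209


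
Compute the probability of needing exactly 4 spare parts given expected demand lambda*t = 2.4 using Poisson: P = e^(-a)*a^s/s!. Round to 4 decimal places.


a = 2.4, s = 4
e^(-a) = e^(-2.4) = 0.0907
a^s = 2.4^4 = 33.1776
s! = 24
P = 0.0907 * 33.1776 / 24
P = 0.1254

0.1254


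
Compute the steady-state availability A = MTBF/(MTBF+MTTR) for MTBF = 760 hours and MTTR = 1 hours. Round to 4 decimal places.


MTBF = 760
MTTR = 1
MTBF + MTTR = 761
A = 760 / 761
A = 0.9987

0.9987


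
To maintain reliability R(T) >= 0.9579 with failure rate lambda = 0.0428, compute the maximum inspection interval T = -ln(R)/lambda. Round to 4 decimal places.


R_target = 0.9579
lambda = 0.0428
-ln(0.9579) = 0.043
T = 0.043 / 0.0428
T = 1.005

1.005


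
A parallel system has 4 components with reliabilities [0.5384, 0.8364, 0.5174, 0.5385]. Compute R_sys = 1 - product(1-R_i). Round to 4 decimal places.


Components: [0.5384, 0.8364, 0.5174, 0.5385]
(1 - 0.5384) = 0.4616, running product = 0.4616
(1 - 0.8364) = 0.1636, running product = 0.0755
(1 - 0.5174) = 0.4826, running product = 0.0364
(1 - 0.5385) = 0.4615, running product = 0.0168
Product of (1-R_i) = 0.0168
R_sys = 1 - 0.0168 = 0.9832

0.9832


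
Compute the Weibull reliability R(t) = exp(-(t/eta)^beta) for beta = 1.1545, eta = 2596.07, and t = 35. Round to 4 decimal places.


beta = 1.1545, eta = 2596.07, t = 35
t/eta = 35 / 2596.07 = 0.0135
(t/eta)^beta = 0.0135^1.1545 = 0.0069
R(t) = exp(-0.0069)
R(t) = 0.9931

0.9931


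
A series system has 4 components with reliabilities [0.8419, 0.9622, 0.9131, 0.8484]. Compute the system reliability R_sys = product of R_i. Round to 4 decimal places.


Components: [0.8419, 0.9622, 0.9131, 0.8484]
After component 1 (R=0.8419): product = 0.8419
After component 2 (R=0.9622): product = 0.8101
After component 3 (R=0.9131): product = 0.7397
After component 4 (R=0.8484): product = 0.6275
R_sys = 0.6275

0.6275


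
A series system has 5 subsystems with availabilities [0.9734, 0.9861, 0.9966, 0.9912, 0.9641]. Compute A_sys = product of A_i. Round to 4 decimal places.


Subsystems: [0.9734, 0.9861, 0.9966, 0.9912, 0.9641]
After subsystem 1 (A=0.9734): product = 0.9734
After subsystem 2 (A=0.9861): product = 0.9599
After subsystem 3 (A=0.9966): product = 0.9566
After subsystem 4 (A=0.9912): product = 0.9482
After subsystem 5 (A=0.9641): product = 0.9141
A_sys = 0.9141

0.9141


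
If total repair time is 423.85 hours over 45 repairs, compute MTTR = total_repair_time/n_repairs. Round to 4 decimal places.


total_repair_time = 423.85
n_repairs = 45
MTTR = 423.85 / 45
MTTR = 9.4189

9.4189


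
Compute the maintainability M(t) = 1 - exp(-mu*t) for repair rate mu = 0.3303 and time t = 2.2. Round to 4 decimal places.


mu = 0.3303, t = 2.2
mu * t = 0.3303 * 2.2 = 0.7267
exp(-0.7267) = 0.4835
M(t) = 1 - 0.4835
M(t) = 0.5165

0.5165


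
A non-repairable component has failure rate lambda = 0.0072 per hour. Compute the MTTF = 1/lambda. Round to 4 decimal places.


lambda = 0.0072
MTTF = 1 / 0.0072
MTTF = 138.8889

138.8889


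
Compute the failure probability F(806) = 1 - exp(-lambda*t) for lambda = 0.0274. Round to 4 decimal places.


lambda = 0.0274, t = 806
lambda * t = 22.0844
exp(-22.0844) = 0.0
F(t) = 1 - 0.0
F(t) = 1.0

1.0


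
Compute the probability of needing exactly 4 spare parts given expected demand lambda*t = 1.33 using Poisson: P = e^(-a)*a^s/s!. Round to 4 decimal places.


a = 1.33, s = 4
e^(-a) = e^(-1.33) = 0.2645
a^s = 1.33^4 = 3.129
s! = 24
P = 0.2645 * 3.129 / 24
P = 0.0345

0.0345


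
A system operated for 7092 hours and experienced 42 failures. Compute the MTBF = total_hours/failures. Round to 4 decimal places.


total_hours = 7092
failures = 42
MTBF = 7092 / 42
MTBF = 168.8571

168.8571


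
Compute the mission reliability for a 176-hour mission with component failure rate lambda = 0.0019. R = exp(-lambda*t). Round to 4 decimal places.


lambda = 0.0019
mission_time = 176
lambda * t = 0.0019 * 176 = 0.3344
R = exp(-0.3344)
R = 0.7158

0.7158


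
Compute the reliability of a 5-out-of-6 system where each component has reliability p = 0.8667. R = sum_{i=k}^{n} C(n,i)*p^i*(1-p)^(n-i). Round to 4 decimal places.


k = 5, n = 6, p = 0.8667
i=5: C(6,5)=6 * 0.8667^5 * 0.1333^1 = 0.3911
i=6: C(6,6)=1 * 0.8667^6 * 0.1333^0 = 0.4239
R = sum of terms = 0.815

0.815


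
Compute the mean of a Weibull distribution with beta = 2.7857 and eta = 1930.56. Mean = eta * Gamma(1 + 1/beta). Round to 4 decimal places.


beta = 2.7857, eta = 1930.56
1/beta = 0.359
1 + 1/beta = 1.359
Gamma(1.359) = 0.8903
Mean = 1930.56 * 0.8903
Mean = 1718.7372

1718.7372


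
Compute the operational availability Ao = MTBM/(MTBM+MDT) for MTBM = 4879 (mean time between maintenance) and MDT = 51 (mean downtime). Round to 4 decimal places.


MTBM = 4879
MDT = 51
MTBM + MDT = 4930
Ao = 4879 / 4930
Ao = 0.9897

0.9897


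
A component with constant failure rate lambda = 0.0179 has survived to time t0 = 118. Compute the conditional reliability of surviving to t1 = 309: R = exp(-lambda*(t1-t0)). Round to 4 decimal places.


lambda = 0.0179
t0 = 118, t1 = 309
t1 - t0 = 191
lambda * (t1-t0) = 0.0179 * 191 = 3.4189
R = exp(-3.4189)
R = 0.0327

0.0327


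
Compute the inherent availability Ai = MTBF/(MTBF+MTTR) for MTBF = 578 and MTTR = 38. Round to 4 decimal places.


MTBF = 578
MTTR = 38
MTBF + MTTR = 616
Ai = 578 / 616
Ai = 0.9383

0.9383


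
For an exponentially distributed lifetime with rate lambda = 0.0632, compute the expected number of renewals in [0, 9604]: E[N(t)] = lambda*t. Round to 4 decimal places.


lambda = 0.0632
t = 9604
E[N(t)] = lambda * t
E[N(t)] = 0.0632 * 9604
E[N(t)] = 606.9728

606.9728


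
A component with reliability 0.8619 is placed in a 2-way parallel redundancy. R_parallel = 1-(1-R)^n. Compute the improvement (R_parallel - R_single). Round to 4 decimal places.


R_single = 0.8619, n = 2
1 - R_single = 0.1381
(1 - R_single)^n = 0.1381^2 = 0.0191
R_parallel = 1 - 0.0191 = 0.9809
Improvement = 0.9809 - 0.8619
Improvement = 0.119

0.119


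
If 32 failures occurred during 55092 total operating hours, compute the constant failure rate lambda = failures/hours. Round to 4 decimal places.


failures = 32
total_hours = 55092
lambda = 32 / 55092
lambda = 0.0006

0.0006


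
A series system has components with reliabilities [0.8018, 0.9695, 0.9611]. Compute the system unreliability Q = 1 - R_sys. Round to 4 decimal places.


Components: [0.8018, 0.9695, 0.9611]
After component 1: product = 0.8018
After component 2: product = 0.7773
After component 3: product = 0.7471
R_sys = 0.7471
Q = 1 - 0.7471 = 0.2529

0.2529


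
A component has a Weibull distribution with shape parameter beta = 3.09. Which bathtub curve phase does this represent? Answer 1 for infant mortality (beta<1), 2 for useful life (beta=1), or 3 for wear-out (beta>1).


beta = 3.09
Compare beta to 1:
beta < 1 => infant mortality (phase 1)
beta = 1 => useful life (phase 2)
beta > 1 => wear-out (phase 3)
Since beta = 3.09, this is wear-out (increasing failure rate)
Phase = 3

3


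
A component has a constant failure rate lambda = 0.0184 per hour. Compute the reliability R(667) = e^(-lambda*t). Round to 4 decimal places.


lambda = 0.0184
t = 667
lambda * t = 12.2728
R(t) = e^(-12.2728)
R(t) = 0.0

0.0


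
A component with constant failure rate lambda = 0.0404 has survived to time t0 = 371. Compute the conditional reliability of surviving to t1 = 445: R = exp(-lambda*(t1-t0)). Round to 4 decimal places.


lambda = 0.0404
t0 = 371, t1 = 445
t1 - t0 = 74
lambda * (t1-t0) = 0.0404 * 74 = 2.9896
R = exp(-2.9896)
R = 0.0503

0.0503


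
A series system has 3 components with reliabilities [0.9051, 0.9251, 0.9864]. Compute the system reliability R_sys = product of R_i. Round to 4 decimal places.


Components: [0.9051, 0.9251, 0.9864]
After component 1 (R=0.9051): product = 0.9051
After component 2 (R=0.9251): product = 0.8373
After component 3 (R=0.9864): product = 0.8259
R_sys = 0.8259

0.8259


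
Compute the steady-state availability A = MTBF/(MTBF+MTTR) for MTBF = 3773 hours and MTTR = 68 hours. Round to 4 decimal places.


MTBF = 3773
MTTR = 68
MTBF + MTTR = 3841
A = 3773 / 3841
A = 0.9823

0.9823


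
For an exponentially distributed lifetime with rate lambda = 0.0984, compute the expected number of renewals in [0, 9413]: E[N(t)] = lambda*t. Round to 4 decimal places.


lambda = 0.0984
t = 9413
E[N(t)] = lambda * t
E[N(t)] = 0.0984 * 9413
E[N(t)] = 926.2392

926.2392


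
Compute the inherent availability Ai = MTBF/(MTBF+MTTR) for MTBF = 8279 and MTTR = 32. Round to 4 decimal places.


MTBF = 8279
MTTR = 32
MTBF + MTTR = 8311
Ai = 8279 / 8311
Ai = 0.9961

0.9961


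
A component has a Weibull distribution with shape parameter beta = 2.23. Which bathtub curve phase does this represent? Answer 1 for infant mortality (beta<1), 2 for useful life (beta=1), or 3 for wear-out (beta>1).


beta = 2.23
Compare beta to 1:
beta < 1 => infant mortality (phase 1)
beta = 1 => useful life (phase 2)
beta > 1 => wear-out (phase 3)
Since beta = 2.23, this is wear-out (increasing failure rate)
Phase = 3

3


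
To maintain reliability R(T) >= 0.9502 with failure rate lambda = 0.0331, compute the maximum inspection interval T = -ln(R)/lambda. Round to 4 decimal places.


R_target = 0.9502
lambda = 0.0331
-ln(0.9502) = 0.0511
T = 0.0511 / 0.0331
T = 1.5433

1.5433


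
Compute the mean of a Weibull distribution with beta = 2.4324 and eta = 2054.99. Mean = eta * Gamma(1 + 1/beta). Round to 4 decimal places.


beta = 2.4324, eta = 2054.99
1/beta = 0.4111
1 + 1/beta = 1.4111
Gamma(1.4111) = 0.8867
Mean = 2054.99 * 0.8867
Mean = 1822.1895

1822.1895


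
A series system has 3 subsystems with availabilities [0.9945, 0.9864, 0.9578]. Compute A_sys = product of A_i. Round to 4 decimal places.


Subsystems: [0.9945, 0.9864, 0.9578]
After subsystem 1 (A=0.9945): product = 0.9945
After subsystem 2 (A=0.9864): product = 0.981
After subsystem 3 (A=0.9578): product = 0.9396
A_sys = 0.9396

0.9396


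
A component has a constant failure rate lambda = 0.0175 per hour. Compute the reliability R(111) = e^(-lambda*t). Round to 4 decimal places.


lambda = 0.0175
t = 111
lambda * t = 1.9425
R(t) = e^(-1.9425)
R(t) = 0.1433

0.1433


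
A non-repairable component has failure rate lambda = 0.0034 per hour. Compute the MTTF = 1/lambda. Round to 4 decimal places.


lambda = 0.0034
MTTF = 1 / 0.0034
MTTF = 294.1176

294.1176


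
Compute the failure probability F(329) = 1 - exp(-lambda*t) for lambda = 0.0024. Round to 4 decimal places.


lambda = 0.0024, t = 329
lambda * t = 0.7896
exp(-0.7896) = 0.454
F(t) = 1 - 0.454
F(t) = 0.546

0.546


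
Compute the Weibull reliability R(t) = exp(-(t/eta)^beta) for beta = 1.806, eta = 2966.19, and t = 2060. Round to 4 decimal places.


beta = 1.806, eta = 2966.19, t = 2060
t/eta = 2060 / 2966.19 = 0.6945
(t/eta)^beta = 0.6945^1.806 = 0.5177
R(t) = exp(-0.5177)
R(t) = 0.5959

0.5959


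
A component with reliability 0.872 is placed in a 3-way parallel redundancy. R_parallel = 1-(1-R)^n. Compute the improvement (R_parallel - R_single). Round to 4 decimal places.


R_single = 0.872, n = 3
1 - R_single = 0.128
(1 - R_single)^n = 0.128^3 = 0.0021
R_parallel = 1 - 0.0021 = 0.9979
Improvement = 0.9979 - 0.872
Improvement = 0.1259

0.1259


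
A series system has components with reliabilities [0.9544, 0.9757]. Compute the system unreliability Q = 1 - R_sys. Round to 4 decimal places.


Components: [0.9544, 0.9757]
After component 1: product = 0.9544
After component 2: product = 0.9312
R_sys = 0.9312
Q = 1 - 0.9312 = 0.0688

0.0688


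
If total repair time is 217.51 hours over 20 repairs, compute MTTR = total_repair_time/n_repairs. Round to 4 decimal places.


total_repair_time = 217.51
n_repairs = 20
MTTR = 217.51 / 20
MTTR = 10.8755

10.8755


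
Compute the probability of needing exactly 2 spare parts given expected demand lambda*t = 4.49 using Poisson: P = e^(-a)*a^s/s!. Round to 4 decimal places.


a = 4.49, s = 2
e^(-a) = e^(-4.49) = 0.0112
a^s = 4.49^2 = 20.1601
s! = 2
P = 0.0112 * 20.1601 / 2
P = 0.1131

0.1131


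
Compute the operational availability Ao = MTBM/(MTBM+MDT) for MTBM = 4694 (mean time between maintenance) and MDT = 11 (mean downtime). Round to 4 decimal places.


MTBM = 4694
MDT = 11
MTBM + MDT = 4705
Ao = 4694 / 4705
Ao = 0.9977

0.9977


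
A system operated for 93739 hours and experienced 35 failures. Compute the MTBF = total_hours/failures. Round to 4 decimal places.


total_hours = 93739
failures = 35
MTBF = 93739 / 35
MTBF = 2678.2571

2678.2571


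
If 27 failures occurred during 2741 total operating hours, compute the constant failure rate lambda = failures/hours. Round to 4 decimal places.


failures = 27
total_hours = 2741
lambda = 27 / 2741
lambda = 0.0099

0.0099


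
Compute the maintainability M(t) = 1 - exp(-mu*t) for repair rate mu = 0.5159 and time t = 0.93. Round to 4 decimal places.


mu = 0.5159, t = 0.93
mu * t = 0.5159 * 0.93 = 0.4798
exp(-0.4798) = 0.6189
M(t) = 1 - 0.6189
M(t) = 0.3811

0.3811


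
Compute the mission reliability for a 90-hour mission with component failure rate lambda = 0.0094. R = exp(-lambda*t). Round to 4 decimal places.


lambda = 0.0094
mission_time = 90
lambda * t = 0.0094 * 90 = 0.846
R = exp(-0.846)
R = 0.4291

0.4291


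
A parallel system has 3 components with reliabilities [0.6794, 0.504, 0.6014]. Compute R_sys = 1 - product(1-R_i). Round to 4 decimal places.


Components: [0.6794, 0.504, 0.6014]
(1 - 0.6794) = 0.3206, running product = 0.3206
(1 - 0.504) = 0.496, running product = 0.159
(1 - 0.6014) = 0.3986, running product = 0.0634
Product of (1-R_i) = 0.0634
R_sys = 1 - 0.0634 = 0.9366

0.9366


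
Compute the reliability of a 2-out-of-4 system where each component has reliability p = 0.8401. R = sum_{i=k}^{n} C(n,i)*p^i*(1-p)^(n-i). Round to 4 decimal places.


k = 2, n = 4, p = 0.8401
i=2: C(4,2)=6 * 0.8401^2 * 0.1599^2 = 0.1083
i=3: C(4,3)=4 * 0.8401^3 * 0.1599^1 = 0.3792
i=4: C(4,4)=1 * 0.8401^4 * 0.1599^0 = 0.4981
R = sum of terms = 0.9856

0.9856


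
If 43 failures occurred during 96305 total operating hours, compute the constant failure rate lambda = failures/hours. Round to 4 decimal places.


failures = 43
total_hours = 96305
lambda = 43 / 96305
lambda = 0.0004

0.0004


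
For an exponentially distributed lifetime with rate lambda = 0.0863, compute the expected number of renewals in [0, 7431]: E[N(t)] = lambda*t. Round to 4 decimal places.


lambda = 0.0863
t = 7431
E[N(t)] = lambda * t
E[N(t)] = 0.0863 * 7431
E[N(t)] = 641.2953

641.2953


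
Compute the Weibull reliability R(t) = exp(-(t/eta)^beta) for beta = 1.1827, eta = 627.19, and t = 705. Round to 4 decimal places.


beta = 1.1827, eta = 627.19, t = 705
t/eta = 705 / 627.19 = 1.1241
(t/eta)^beta = 1.1241^1.1827 = 1.1483
R(t) = exp(-1.1483)
R(t) = 0.3172

0.3172


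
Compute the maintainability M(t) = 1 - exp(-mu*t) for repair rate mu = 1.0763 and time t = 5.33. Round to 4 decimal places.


mu = 1.0763, t = 5.33
mu * t = 1.0763 * 5.33 = 5.7367
exp(-5.7367) = 0.0032
M(t) = 1 - 0.0032
M(t) = 0.9968

0.9968


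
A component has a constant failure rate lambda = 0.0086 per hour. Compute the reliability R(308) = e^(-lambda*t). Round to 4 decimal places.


lambda = 0.0086
t = 308
lambda * t = 2.6488
R(t) = e^(-2.6488)
R(t) = 0.0707

0.0707


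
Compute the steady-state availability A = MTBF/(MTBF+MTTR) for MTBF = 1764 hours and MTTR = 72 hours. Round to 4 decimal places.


MTBF = 1764
MTTR = 72
MTBF + MTTR = 1836
A = 1764 / 1836
A = 0.9608

0.9608


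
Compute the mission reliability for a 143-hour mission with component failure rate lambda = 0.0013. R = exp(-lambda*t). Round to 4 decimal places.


lambda = 0.0013
mission_time = 143
lambda * t = 0.0013 * 143 = 0.1859
R = exp(-0.1859)
R = 0.8304

0.8304


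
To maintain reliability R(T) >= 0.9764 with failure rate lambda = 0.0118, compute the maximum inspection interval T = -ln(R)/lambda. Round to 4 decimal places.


R_target = 0.9764
lambda = 0.0118
-ln(0.9764) = 0.0239
T = 0.0239 / 0.0118
T = 2.024

2.024


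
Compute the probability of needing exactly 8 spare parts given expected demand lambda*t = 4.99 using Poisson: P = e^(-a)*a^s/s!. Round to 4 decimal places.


a = 4.99, s = 8
e^(-a) = e^(-4.99) = 0.0068
a^s = 4.99^8 = 384418.5754
s! = 40320
P = 0.0068 * 384418.5754 / 40320
P = 0.0649

0.0649


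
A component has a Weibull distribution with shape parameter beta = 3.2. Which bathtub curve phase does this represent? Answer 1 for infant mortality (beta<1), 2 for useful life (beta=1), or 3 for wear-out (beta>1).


beta = 3.2
Compare beta to 1:
beta < 1 => infant mortality (phase 1)
beta = 1 => useful life (phase 2)
beta > 1 => wear-out (phase 3)
Since beta = 3.2, this is wear-out (increasing failure rate)
Phase = 3

3


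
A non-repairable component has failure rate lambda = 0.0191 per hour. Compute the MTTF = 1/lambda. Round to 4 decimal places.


lambda = 0.0191
MTTF = 1 / 0.0191
MTTF = 52.356

52.356


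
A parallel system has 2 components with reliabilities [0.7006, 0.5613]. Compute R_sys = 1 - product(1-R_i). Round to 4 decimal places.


Components: [0.7006, 0.5613]
(1 - 0.7006) = 0.2994, running product = 0.2994
(1 - 0.5613) = 0.4387, running product = 0.1313
Product of (1-R_i) = 0.1313
R_sys = 1 - 0.1313 = 0.8687

0.8687


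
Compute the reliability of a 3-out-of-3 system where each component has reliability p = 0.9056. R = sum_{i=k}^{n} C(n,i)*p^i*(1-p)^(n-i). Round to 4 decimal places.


k = 3, n = 3, p = 0.9056
i=3: C(3,3)=1 * 0.9056^3 * 0.0944^0 = 0.7427
R = sum of terms = 0.7427

0.7427


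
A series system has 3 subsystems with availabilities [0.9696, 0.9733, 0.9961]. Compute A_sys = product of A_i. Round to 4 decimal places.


Subsystems: [0.9696, 0.9733, 0.9961]
After subsystem 1 (A=0.9696): product = 0.9696
After subsystem 2 (A=0.9733): product = 0.9437
After subsystem 3 (A=0.9961): product = 0.94
A_sys = 0.94

0.94


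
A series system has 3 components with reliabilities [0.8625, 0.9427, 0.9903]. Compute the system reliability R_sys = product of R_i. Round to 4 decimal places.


Components: [0.8625, 0.9427, 0.9903]
After component 1 (R=0.8625): product = 0.8625
After component 2 (R=0.9427): product = 0.8131
After component 3 (R=0.9903): product = 0.8052
R_sys = 0.8052

0.8052


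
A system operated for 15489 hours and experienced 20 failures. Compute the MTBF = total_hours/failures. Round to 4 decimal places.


total_hours = 15489
failures = 20
MTBF = 15489 / 20
MTBF = 774.45

774.45


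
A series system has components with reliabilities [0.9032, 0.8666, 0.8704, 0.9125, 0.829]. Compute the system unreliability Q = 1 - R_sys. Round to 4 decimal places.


Components: [0.9032, 0.8666, 0.8704, 0.9125, 0.829]
After component 1: product = 0.9032
After component 2: product = 0.7827
After component 3: product = 0.6813
After component 4: product = 0.6217
After component 5: product = 0.5154
R_sys = 0.5154
Q = 1 - 0.5154 = 0.4846

0.4846
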